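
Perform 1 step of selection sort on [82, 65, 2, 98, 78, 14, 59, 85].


Initial: [82, 65, 2, 98, 78, 14, 59, 85]
Step 1: min=2 at 2
  Swap: [2, 65, 82, 98, 78, 14, 59, 85]

After 1 step: [2, 65, 82, 98, 78, 14, 59, 85]


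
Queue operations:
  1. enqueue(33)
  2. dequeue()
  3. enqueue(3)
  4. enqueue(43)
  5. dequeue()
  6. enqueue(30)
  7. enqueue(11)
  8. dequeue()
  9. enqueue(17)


enqueue(33) -> [33]
dequeue()->33, []
enqueue(3) -> [3]
enqueue(43) -> [3, 43]
dequeue()->3, [43]
enqueue(30) -> [43, 30]
enqueue(11) -> [43, 30, 11]
dequeue()->43, [30, 11]
enqueue(17) -> [30, 11, 17]

Final queue: [30, 11, 17]


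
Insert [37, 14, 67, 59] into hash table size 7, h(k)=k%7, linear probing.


Insert 37: h=2 -> slot 2
Insert 14: h=0 -> slot 0
Insert 67: h=4 -> slot 4
Insert 59: h=3 -> slot 3

Table: [14, None, 37, 59, 67, None, None]


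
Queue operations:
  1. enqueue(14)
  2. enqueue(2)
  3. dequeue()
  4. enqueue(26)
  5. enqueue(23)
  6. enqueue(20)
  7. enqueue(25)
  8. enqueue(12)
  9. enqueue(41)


enqueue(14) -> [14]
enqueue(2) -> [14, 2]
dequeue()->14, [2]
enqueue(26) -> [2, 26]
enqueue(23) -> [2, 26, 23]
enqueue(20) -> [2, 26, 23, 20]
enqueue(25) -> [2, 26, 23, 20, 25]
enqueue(12) -> [2, 26, 23, 20, 25, 12]
enqueue(41) -> [2, 26, 23, 20, 25, 12, 41]

Final queue: [2, 26, 23, 20, 25, 12, 41]


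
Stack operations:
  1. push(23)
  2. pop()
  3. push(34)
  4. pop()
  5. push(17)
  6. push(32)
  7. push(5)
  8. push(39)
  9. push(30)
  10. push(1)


push(23) -> [23]
pop()->23, []
push(34) -> [34]
pop()->34, []
push(17) -> [17]
push(32) -> [17, 32]
push(5) -> [17, 32, 5]
push(39) -> [17, 32, 5, 39]
push(30) -> [17, 32, 5, 39, 30]
push(1) -> [17, 32, 5, 39, 30, 1]

Final stack: [17, 32, 5, 39, 30, 1]


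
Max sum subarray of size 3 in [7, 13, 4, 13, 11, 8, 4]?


[0:3]: 24
[1:4]: 30
[2:5]: 28
[3:6]: 32
[4:7]: 23

Max: 32 at [3:6]


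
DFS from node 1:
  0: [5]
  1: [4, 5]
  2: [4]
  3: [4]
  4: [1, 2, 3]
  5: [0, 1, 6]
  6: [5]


Visit 1, push [5, 4]
Visit 4, push [3, 2]
Visit 2, push []
Visit 3, push []
Visit 5, push [6, 0]
Visit 0, push []
Visit 6, push []

DFS order: [1, 4, 2, 3, 5, 0, 6]


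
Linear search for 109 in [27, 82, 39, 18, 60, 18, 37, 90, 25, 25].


i=0: 27!=109
i=1: 82!=109
i=2: 39!=109
i=3: 18!=109
i=4: 60!=109
i=5: 18!=109
i=6: 37!=109
i=7: 90!=109
i=8: 25!=109
i=9: 25!=109

Not found, 10 comps


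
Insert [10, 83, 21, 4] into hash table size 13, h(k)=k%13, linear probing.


Insert 10: h=10 -> slot 10
Insert 83: h=5 -> slot 5
Insert 21: h=8 -> slot 8
Insert 4: h=4 -> slot 4

Table: [None, None, None, None, 4, 83, None, None, 21, None, 10, None, None]


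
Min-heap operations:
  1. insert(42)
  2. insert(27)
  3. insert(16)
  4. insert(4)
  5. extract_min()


insert(42) -> [42]
insert(27) -> [27, 42]
insert(16) -> [16, 42, 27]
insert(4) -> [4, 16, 27, 42]
extract_min()->4, [16, 42, 27]

Final heap: [16, 42, 27]


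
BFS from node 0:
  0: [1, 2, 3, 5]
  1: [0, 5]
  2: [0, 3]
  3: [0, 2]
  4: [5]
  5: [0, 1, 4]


Visit 0, enqueue [1, 2, 3, 5]
Visit 1, enqueue []
Visit 2, enqueue []
Visit 3, enqueue []
Visit 5, enqueue [4]
Visit 4, enqueue []

BFS order: [0, 1, 2, 3, 5, 4]


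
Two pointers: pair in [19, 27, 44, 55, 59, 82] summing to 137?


lo=0(19)+hi=5(82)=101
lo=1(27)+hi=5(82)=109
lo=2(44)+hi=5(82)=126
lo=3(55)+hi=5(82)=137

Yes: 55+82=137


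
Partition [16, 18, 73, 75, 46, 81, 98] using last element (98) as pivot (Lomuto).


Pivot: 98
  16 <= 98: advance i (no swap)
  18 <= 98: advance i (no swap)
  73 <= 98: advance i (no swap)
  75 <= 98: advance i (no swap)
  46 <= 98: advance i (no swap)
  81 <= 98: advance i (no swap)
Place pivot at 6: [16, 18, 73, 75, 46, 81, 98]

Partitioned: [16, 18, 73, 75, 46, 81, 98]


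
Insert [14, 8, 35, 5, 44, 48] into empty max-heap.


Insert 14: [14]
Insert 8: [14, 8]
Insert 35: [35, 8, 14]
Insert 5: [35, 8, 14, 5]
Insert 44: [44, 35, 14, 5, 8]
Insert 48: [48, 35, 44, 5, 8, 14]

Final heap: [48, 35, 44, 5, 8, 14]


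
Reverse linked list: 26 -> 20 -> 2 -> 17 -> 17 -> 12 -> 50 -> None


Step 1: curr=26, set curr.next=prev(None) | reversed so far: 26
Step 2: curr=20, set curr.next=prev(26) | reversed so far: 20 -> 26
Step 3: curr=2, set curr.next=prev(20) | reversed so far: 2 -> 20 -> 26
Step 4: curr=17, set curr.next=prev(2) | reversed so far: 17 -> 2 -> 20 -> 26
Step 5: curr=17, set curr.next=prev(17) | reversed so far: 17 -> 17 -> 2 -> 20 -> 26
Step 6: curr=12, set curr.next=prev(17) | reversed so far: 12 -> 17 -> 17 -> 2 -> 20 -> 26
Step 7: curr=50, set curr.next=prev(12) | reversed so far: 50 -> 12 -> 17 -> 17 -> 2 -> 20 -> 26

50 -> 12 -> 17 -> 17 -> 2 -> 20 -> 26 -> None


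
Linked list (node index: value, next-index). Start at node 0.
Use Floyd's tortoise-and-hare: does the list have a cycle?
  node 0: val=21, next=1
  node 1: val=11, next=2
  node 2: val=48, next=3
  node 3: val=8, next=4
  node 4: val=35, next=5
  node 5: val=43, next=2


Floyd's tortoise (slow, +1) and hare (fast, +2):
  init: slow=0, fast=0
  step 1: slow=1, fast=2
  step 2: slow=2, fast=4
  step 3: slow=3, fast=2
  step 4: slow=4, fast=4
  slow == fast at node 4: cycle detected

Cycle: yes


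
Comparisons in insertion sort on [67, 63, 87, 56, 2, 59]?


Algorithm: insertion sort
Input: [67, 63, 87, 56, 2, 59]
Sorted: [2, 56, 59, 63, 67, 87]

13


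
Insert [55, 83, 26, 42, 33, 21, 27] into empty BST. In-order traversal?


Insert 55: root
Insert 83: R from 55
Insert 26: L from 55
Insert 42: L from 55 -> R from 26
Insert 33: L from 55 -> R from 26 -> L from 42
Insert 21: L from 55 -> L from 26
Insert 27: L from 55 -> R from 26 -> L from 42 -> L from 33

In-order: [21, 26, 27, 33, 42, 55, 83]


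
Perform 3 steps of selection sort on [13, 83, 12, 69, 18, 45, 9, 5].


Initial: [13, 83, 12, 69, 18, 45, 9, 5]
Step 1: min=5 at 7
  Swap: [5, 83, 12, 69, 18, 45, 9, 13]
Step 2: min=9 at 6
  Swap: [5, 9, 12, 69, 18, 45, 83, 13]
Step 3: min=12 at 2
  Swap: [5, 9, 12, 69, 18, 45, 83, 13]

After 3 steps: [5, 9, 12, 69, 18, 45, 83, 13]


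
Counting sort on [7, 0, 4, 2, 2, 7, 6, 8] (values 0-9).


Input: [7, 0, 4, 2, 2, 7, 6, 8]
Counts: [1, 0, 2, 0, 1, 0, 1, 2, 1, 0]

Sorted: [0, 2, 2, 4, 6, 7, 7, 8]


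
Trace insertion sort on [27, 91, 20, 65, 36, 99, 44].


Initial: [27, 91, 20, 65, 36, 99, 44]
Insert 91: [27, 91, 20, 65, 36, 99, 44]
Insert 20: [20, 27, 91, 65, 36, 99, 44]
Insert 65: [20, 27, 65, 91, 36, 99, 44]
Insert 36: [20, 27, 36, 65, 91, 99, 44]
Insert 99: [20, 27, 36, 65, 91, 99, 44]
Insert 44: [20, 27, 36, 44, 65, 91, 99]

Sorted: [20, 27, 36, 44, 65, 91, 99]


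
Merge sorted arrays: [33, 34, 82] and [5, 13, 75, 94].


Take 5 from B
Take 13 from B
Take 33 from A
Take 34 from A
Take 75 from B
Take 82 from A

Merged: [5, 13, 33, 34, 75, 82, 94]


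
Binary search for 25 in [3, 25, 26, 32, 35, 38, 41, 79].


Step 1: lo=0, hi=7, mid=3, val=32
Step 2: lo=0, hi=2, mid=1, val=25

Found at index 1


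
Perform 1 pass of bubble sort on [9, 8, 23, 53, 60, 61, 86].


Initial: [9, 8, 23, 53, 60, 61, 86]
Pass 1: [8, 9, 23, 53, 60, 61, 86] (1 swaps)

After 1 pass: [8, 9, 23, 53, 60, 61, 86]


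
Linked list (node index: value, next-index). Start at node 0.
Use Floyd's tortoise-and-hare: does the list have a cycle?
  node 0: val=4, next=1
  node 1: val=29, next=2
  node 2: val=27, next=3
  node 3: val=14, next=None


Floyd's tortoise (slow, +1) and hare (fast, +2):
  init: slow=0, fast=0
  step 1: slow=1, fast=2
  step 2: fast 2->3->None, no cycle

Cycle: no


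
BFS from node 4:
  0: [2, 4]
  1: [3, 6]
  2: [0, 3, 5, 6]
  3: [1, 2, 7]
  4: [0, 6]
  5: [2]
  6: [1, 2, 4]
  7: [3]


Visit 4, enqueue [0, 6]
Visit 0, enqueue [2]
Visit 6, enqueue [1]
Visit 2, enqueue [3, 5]
Visit 1, enqueue []
Visit 3, enqueue [7]
Visit 5, enqueue []
Visit 7, enqueue []

BFS order: [4, 0, 6, 2, 1, 3, 5, 7]


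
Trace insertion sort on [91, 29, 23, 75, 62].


Initial: [91, 29, 23, 75, 62]
Insert 29: [29, 91, 23, 75, 62]
Insert 23: [23, 29, 91, 75, 62]
Insert 75: [23, 29, 75, 91, 62]
Insert 62: [23, 29, 62, 75, 91]

Sorted: [23, 29, 62, 75, 91]


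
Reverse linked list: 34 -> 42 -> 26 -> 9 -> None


Step 1: curr=34, set curr.next=prev(None) | reversed so far: 34
Step 2: curr=42, set curr.next=prev(34) | reversed so far: 42 -> 34
Step 3: curr=26, set curr.next=prev(42) | reversed so far: 26 -> 42 -> 34
Step 4: curr=9, set curr.next=prev(26) | reversed so far: 9 -> 26 -> 42 -> 34

9 -> 26 -> 42 -> 34 -> None


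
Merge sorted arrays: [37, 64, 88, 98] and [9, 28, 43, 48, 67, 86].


Take 9 from B
Take 28 from B
Take 37 from A
Take 43 from B
Take 48 from B
Take 64 from A
Take 67 from B
Take 86 from B

Merged: [9, 28, 37, 43, 48, 64, 67, 86, 88, 98]


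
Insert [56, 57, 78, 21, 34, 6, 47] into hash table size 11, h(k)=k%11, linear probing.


Insert 56: h=1 -> slot 1
Insert 57: h=2 -> slot 2
Insert 78: h=1, 2 probes -> slot 3
Insert 21: h=10 -> slot 10
Insert 34: h=1, 3 probes -> slot 4
Insert 6: h=6 -> slot 6
Insert 47: h=3, 2 probes -> slot 5

Table: [None, 56, 57, 78, 34, 47, 6, None, None, None, 21]


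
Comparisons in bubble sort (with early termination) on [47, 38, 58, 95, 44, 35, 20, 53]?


Algorithm: bubble sort (with early termination)
Input: [47, 38, 58, 95, 44, 35, 20, 53]
Sorted: [20, 35, 38, 44, 47, 53, 58, 95]

28


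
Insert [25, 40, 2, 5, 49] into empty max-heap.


Insert 25: [25]
Insert 40: [40, 25]
Insert 2: [40, 25, 2]
Insert 5: [40, 25, 2, 5]
Insert 49: [49, 40, 2, 5, 25]

Final heap: [49, 40, 2, 5, 25]


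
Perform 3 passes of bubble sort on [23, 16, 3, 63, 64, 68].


Initial: [23, 16, 3, 63, 64, 68]
Pass 1: [16, 3, 23, 63, 64, 68] (2 swaps)
Pass 2: [3, 16, 23, 63, 64, 68] (1 swaps)
Pass 3: [3, 16, 23, 63, 64, 68] (0 swaps)

After 3 passes: [3, 16, 23, 63, 64, 68]


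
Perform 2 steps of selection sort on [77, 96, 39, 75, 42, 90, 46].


Initial: [77, 96, 39, 75, 42, 90, 46]
Step 1: min=39 at 2
  Swap: [39, 96, 77, 75, 42, 90, 46]
Step 2: min=42 at 4
  Swap: [39, 42, 77, 75, 96, 90, 46]

After 2 steps: [39, 42, 77, 75, 96, 90, 46]


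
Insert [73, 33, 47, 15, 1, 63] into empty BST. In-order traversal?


Insert 73: root
Insert 33: L from 73
Insert 47: L from 73 -> R from 33
Insert 15: L from 73 -> L from 33
Insert 1: L from 73 -> L from 33 -> L from 15
Insert 63: L from 73 -> R from 33 -> R from 47

In-order: [1, 15, 33, 47, 63, 73]


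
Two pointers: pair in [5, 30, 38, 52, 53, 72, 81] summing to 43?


lo=0(5)+hi=6(81)=86
lo=0(5)+hi=5(72)=77
lo=0(5)+hi=4(53)=58
lo=0(5)+hi=3(52)=57
lo=0(5)+hi=2(38)=43

Yes: 5+38=43


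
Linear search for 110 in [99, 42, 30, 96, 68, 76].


i=0: 99!=110
i=1: 42!=110
i=2: 30!=110
i=3: 96!=110
i=4: 68!=110
i=5: 76!=110

Not found, 6 comps


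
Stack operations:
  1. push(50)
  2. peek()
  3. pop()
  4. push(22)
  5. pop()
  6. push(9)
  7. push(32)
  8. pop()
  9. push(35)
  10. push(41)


push(50) -> [50]
peek()->50
pop()->50, []
push(22) -> [22]
pop()->22, []
push(9) -> [9]
push(32) -> [9, 32]
pop()->32, [9]
push(35) -> [9, 35]
push(41) -> [9, 35, 41]

Final stack: [9, 35, 41]


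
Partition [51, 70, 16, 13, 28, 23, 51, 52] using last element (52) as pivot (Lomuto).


Pivot: 52
  51 <= 52: advance i (no swap)
  16 <= 52: swap -> [51, 16, 70, 13, 28, 23, 51, 52]
  13 <= 52: swap -> [51, 16, 13, 70, 28, 23, 51, 52]
  28 <= 52: swap -> [51, 16, 13, 28, 70, 23, 51, 52]
  23 <= 52: swap -> [51, 16, 13, 28, 23, 70, 51, 52]
  51 <= 52: swap -> [51, 16, 13, 28, 23, 51, 70, 52]
Place pivot at 6: [51, 16, 13, 28, 23, 51, 52, 70]

Partitioned: [51, 16, 13, 28, 23, 51, 52, 70]


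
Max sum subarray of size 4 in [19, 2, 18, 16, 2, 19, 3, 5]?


[0:4]: 55
[1:5]: 38
[2:6]: 55
[3:7]: 40
[4:8]: 29

Max: 55 at [0:4]


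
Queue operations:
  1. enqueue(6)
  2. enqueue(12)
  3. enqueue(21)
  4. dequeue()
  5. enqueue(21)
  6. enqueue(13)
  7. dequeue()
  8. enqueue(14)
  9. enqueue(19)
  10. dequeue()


enqueue(6) -> [6]
enqueue(12) -> [6, 12]
enqueue(21) -> [6, 12, 21]
dequeue()->6, [12, 21]
enqueue(21) -> [12, 21, 21]
enqueue(13) -> [12, 21, 21, 13]
dequeue()->12, [21, 21, 13]
enqueue(14) -> [21, 21, 13, 14]
enqueue(19) -> [21, 21, 13, 14, 19]
dequeue()->21, [21, 13, 14, 19]

Final queue: [21, 13, 14, 19]


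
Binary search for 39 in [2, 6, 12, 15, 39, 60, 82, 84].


Step 1: lo=0, hi=7, mid=3, val=15
Step 2: lo=4, hi=7, mid=5, val=60
Step 3: lo=4, hi=4, mid=4, val=39

Found at index 4


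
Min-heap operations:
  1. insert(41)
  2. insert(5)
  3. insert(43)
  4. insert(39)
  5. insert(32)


insert(41) -> [41]
insert(5) -> [5, 41]
insert(43) -> [5, 41, 43]
insert(39) -> [5, 39, 43, 41]
insert(32) -> [5, 32, 43, 41, 39]

Final heap: [5, 32, 43, 41, 39]


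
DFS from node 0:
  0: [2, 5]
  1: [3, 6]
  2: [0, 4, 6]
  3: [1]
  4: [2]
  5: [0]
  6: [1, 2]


Visit 0, push [5, 2]
Visit 2, push [6, 4]
Visit 4, push []
Visit 6, push [1]
Visit 1, push [3]
Visit 3, push []
Visit 5, push []

DFS order: [0, 2, 4, 6, 1, 3, 5]


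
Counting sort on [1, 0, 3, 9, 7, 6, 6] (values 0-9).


Input: [1, 0, 3, 9, 7, 6, 6]
Counts: [1, 1, 0, 1, 0, 0, 2, 1, 0, 1]

Sorted: [0, 1, 3, 6, 6, 7, 9]


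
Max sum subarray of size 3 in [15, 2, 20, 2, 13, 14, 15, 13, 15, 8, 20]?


[0:3]: 37
[1:4]: 24
[2:5]: 35
[3:6]: 29
[4:7]: 42
[5:8]: 42
[6:9]: 43
[7:10]: 36
[8:11]: 43

Max: 43 at [6:9]


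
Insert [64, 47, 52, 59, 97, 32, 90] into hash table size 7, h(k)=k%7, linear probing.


Insert 64: h=1 -> slot 1
Insert 47: h=5 -> slot 5
Insert 52: h=3 -> slot 3
Insert 59: h=3, 1 probes -> slot 4
Insert 97: h=6 -> slot 6
Insert 32: h=4, 3 probes -> slot 0
Insert 90: h=6, 3 probes -> slot 2

Table: [32, 64, 90, 52, 59, 47, 97]


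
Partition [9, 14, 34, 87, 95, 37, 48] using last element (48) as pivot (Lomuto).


Pivot: 48
  9 <= 48: advance i (no swap)
  14 <= 48: advance i (no swap)
  34 <= 48: advance i (no swap)
  37 <= 48: swap -> [9, 14, 34, 37, 95, 87, 48]
Place pivot at 4: [9, 14, 34, 37, 48, 87, 95]

Partitioned: [9, 14, 34, 37, 48, 87, 95]


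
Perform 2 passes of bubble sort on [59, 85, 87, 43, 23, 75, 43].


Initial: [59, 85, 87, 43, 23, 75, 43]
Pass 1: [59, 85, 43, 23, 75, 43, 87] (4 swaps)
Pass 2: [59, 43, 23, 75, 43, 85, 87] (4 swaps)

After 2 passes: [59, 43, 23, 75, 43, 85, 87]


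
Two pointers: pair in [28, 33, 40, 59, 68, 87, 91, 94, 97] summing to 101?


lo=0(28)+hi=8(97)=125
lo=0(28)+hi=7(94)=122
lo=0(28)+hi=6(91)=119
lo=0(28)+hi=5(87)=115
lo=0(28)+hi=4(68)=96
lo=1(33)+hi=4(68)=101

Yes: 33+68=101


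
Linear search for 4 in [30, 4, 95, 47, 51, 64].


i=0: 30!=4
i=1: 4==4 found!

Found at 1, 2 comps


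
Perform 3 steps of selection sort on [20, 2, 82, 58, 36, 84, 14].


Initial: [20, 2, 82, 58, 36, 84, 14]
Step 1: min=2 at 1
  Swap: [2, 20, 82, 58, 36, 84, 14]
Step 2: min=14 at 6
  Swap: [2, 14, 82, 58, 36, 84, 20]
Step 3: min=20 at 6
  Swap: [2, 14, 20, 58, 36, 84, 82]

After 3 steps: [2, 14, 20, 58, 36, 84, 82]


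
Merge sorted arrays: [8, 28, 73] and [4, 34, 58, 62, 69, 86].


Take 4 from B
Take 8 from A
Take 28 from A
Take 34 from B
Take 58 from B
Take 62 from B
Take 69 from B
Take 73 from A

Merged: [4, 8, 28, 34, 58, 62, 69, 73, 86]


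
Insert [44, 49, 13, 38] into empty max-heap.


Insert 44: [44]
Insert 49: [49, 44]
Insert 13: [49, 44, 13]
Insert 38: [49, 44, 13, 38]

Final heap: [49, 44, 13, 38]


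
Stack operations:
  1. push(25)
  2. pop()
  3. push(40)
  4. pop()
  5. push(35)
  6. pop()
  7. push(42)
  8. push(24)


push(25) -> [25]
pop()->25, []
push(40) -> [40]
pop()->40, []
push(35) -> [35]
pop()->35, []
push(42) -> [42]
push(24) -> [42, 24]

Final stack: [42, 24]


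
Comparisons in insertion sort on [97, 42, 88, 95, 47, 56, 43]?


Algorithm: insertion sort
Input: [97, 42, 88, 95, 47, 56, 43]
Sorted: [42, 43, 47, 56, 88, 95, 97]

19


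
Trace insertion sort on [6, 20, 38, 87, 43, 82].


Initial: [6, 20, 38, 87, 43, 82]
Insert 20: [6, 20, 38, 87, 43, 82]
Insert 38: [6, 20, 38, 87, 43, 82]
Insert 87: [6, 20, 38, 87, 43, 82]
Insert 43: [6, 20, 38, 43, 87, 82]
Insert 82: [6, 20, 38, 43, 82, 87]

Sorted: [6, 20, 38, 43, 82, 87]


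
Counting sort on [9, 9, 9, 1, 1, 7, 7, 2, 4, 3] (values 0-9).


Input: [9, 9, 9, 1, 1, 7, 7, 2, 4, 3]
Counts: [0, 2, 1, 1, 1, 0, 0, 2, 0, 3]

Sorted: [1, 1, 2, 3, 4, 7, 7, 9, 9, 9]


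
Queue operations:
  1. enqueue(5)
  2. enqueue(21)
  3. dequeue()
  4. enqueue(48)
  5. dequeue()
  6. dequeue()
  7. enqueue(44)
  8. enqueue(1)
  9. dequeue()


enqueue(5) -> [5]
enqueue(21) -> [5, 21]
dequeue()->5, [21]
enqueue(48) -> [21, 48]
dequeue()->21, [48]
dequeue()->48, []
enqueue(44) -> [44]
enqueue(1) -> [44, 1]
dequeue()->44, [1]

Final queue: [1]


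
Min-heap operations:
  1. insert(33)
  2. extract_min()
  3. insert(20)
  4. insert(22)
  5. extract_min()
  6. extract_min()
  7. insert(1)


insert(33) -> [33]
extract_min()->33, []
insert(20) -> [20]
insert(22) -> [20, 22]
extract_min()->20, [22]
extract_min()->22, []
insert(1) -> [1]

Final heap: [1]


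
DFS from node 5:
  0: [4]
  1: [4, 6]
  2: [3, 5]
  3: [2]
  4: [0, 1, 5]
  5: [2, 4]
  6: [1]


Visit 5, push [4, 2]
Visit 2, push [3]
Visit 3, push []
Visit 4, push [1, 0]
Visit 0, push []
Visit 1, push [6]
Visit 6, push []

DFS order: [5, 2, 3, 4, 0, 1, 6]


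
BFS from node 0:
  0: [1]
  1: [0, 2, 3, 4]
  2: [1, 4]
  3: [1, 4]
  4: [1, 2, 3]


Visit 0, enqueue [1]
Visit 1, enqueue [2, 3, 4]
Visit 2, enqueue []
Visit 3, enqueue []
Visit 4, enqueue []

BFS order: [0, 1, 2, 3, 4]


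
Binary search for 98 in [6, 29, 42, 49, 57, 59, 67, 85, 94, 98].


Step 1: lo=0, hi=9, mid=4, val=57
Step 2: lo=5, hi=9, mid=7, val=85
Step 3: lo=8, hi=9, mid=8, val=94
Step 4: lo=9, hi=9, mid=9, val=98

Found at index 9


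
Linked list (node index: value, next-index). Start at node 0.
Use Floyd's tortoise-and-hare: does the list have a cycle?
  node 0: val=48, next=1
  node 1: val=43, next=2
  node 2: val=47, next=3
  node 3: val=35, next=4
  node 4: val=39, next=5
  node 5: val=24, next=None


Floyd's tortoise (slow, +1) and hare (fast, +2):
  init: slow=0, fast=0
  step 1: slow=1, fast=2
  step 2: slow=2, fast=4
  step 3: fast 4->5->None, no cycle

Cycle: no


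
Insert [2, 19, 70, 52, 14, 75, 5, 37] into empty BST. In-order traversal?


Insert 2: root
Insert 19: R from 2
Insert 70: R from 2 -> R from 19
Insert 52: R from 2 -> R from 19 -> L from 70
Insert 14: R from 2 -> L from 19
Insert 75: R from 2 -> R from 19 -> R from 70
Insert 5: R from 2 -> L from 19 -> L from 14
Insert 37: R from 2 -> R from 19 -> L from 70 -> L from 52

In-order: [2, 5, 14, 19, 37, 52, 70, 75]


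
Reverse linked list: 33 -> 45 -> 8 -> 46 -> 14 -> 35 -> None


Step 1: curr=33, set curr.next=prev(None) | reversed so far: 33
Step 2: curr=45, set curr.next=prev(33) | reversed so far: 45 -> 33
Step 3: curr=8, set curr.next=prev(45) | reversed so far: 8 -> 45 -> 33
Step 4: curr=46, set curr.next=prev(8) | reversed so far: 46 -> 8 -> 45 -> 33
Step 5: curr=14, set curr.next=prev(46) | reversed so far: 14 -> 46 -> 8 -> 45 -> 33
Step 6: curr=35, set curr.next=prev(14) | reversed so far: 35 -> 14 -> 46 -> 8 -> 45 -> 33

35 -> 14 -> 46 -> 8 -> 45 -> 33 -> None


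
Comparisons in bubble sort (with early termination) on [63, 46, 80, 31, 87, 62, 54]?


Algorithm: bubble sort (with early termination)
Input: [63, 46, 80, 31, 87, 62, 54]
Sorted: [31, 46, 54, 62, 63, 80, 87]

20


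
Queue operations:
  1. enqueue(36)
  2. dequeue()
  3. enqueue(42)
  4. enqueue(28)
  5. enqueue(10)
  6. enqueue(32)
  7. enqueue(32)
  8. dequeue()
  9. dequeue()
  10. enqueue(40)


enqueue(36) -> [36]
dequeue()->36, []
enqueue(42) -> [42]
enqueue(28) -> [42, 28]
enqueue(10) -> [42, 28, 10]
enqueue(32) -> [42, 28, 10, 32]
enqueue(32) -> [42, 28, 10, 32, 32]
dequeue()->42, [28, 10, 32, 32]
dequeue()->28, [10, 32, 32]
enqueue(40) -> [10, 32, 32, 40]

Final queue: [10, 32, 32, 40]


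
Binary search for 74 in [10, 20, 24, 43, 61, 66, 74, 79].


Step 1: lo=0, hi=7, mid=3, val=43
Step 2: lo=4, hi=7, mid=5, val=66
Step 3: lo=6, hi=7, mid=6, val=74

Found at index 6


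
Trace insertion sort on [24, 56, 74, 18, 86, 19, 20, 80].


Initial: [24, 56, 74, 18, 86, 19, 20, 80]
Insert 56: [24, 56, 74, 18, 86, 19, 20, 80]
Insert 74: [24, 56, 74, 18, 86, 19, 20, 80]
Insert 18: [18, 24, 56, 74, 86, 19, 20, 80]
Insert 86: [18, 24, 56, 74, 86, 19, 20, 80]
Insert 19: [18, 19, 24, 56, 74, 86, 20, 80]
Insert 20: [18, 19, 20, 24, 56, 74, 86, 80]
Insert 80: [18, 19, 20, 24, 56, 74, 80, 86]

Sorted: [18, 19, 20, 24, 56, 74, 80, 86]


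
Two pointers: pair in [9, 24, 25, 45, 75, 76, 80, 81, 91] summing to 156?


lo=0(9)+hi=8(91)=100
lo=1(24)+hi=8(91)=115
lo=2(25)+hi=8(91)=116
lo=3(45)+hi=8(91)=136
lo=4(75)+hi=8(91)=166
lo=4(75)+hi=7(81)=156

Yes: 75+81=156


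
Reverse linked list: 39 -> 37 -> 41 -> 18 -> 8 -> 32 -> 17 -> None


Step 1: curr=39, set curr.next=prev(None) | reversed so far: 39
Step 2: curr=37, set curr.next=prev(39) | reversed so far: 37 -> 39
Step 3: curr=41, set curr.next=prev(37) | reversed so far: 41 -> 37 -> 39
Step 4: curr=18, set curr.next=prev(41) | reversed so far: 18 -> 41 -> 37 -> 39
Step 5: curr=8, set curr.next=prev(18) | reversed so far: 8 -> 18 -> 41 -> 37 -> 39
Step 6: curr=32, set curr.next=prev(8) | reversed so far: 32 -> 8 -> 18 -> 41 -> 37 -> 39
Step 7: curr=17, set curr.next=prev(32) | reversed so far: 17 -> 32 -> 8 -> 18 -> 41 -> 37 -> 39

17 -> 32 -> 8 -> 18 -> 41 -> 37 -> 39 -> None


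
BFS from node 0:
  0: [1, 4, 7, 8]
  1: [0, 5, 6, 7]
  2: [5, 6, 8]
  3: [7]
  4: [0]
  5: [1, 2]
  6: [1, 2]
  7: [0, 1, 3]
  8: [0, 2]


Visit 0, enqueue [1, 4, 7, 8]
Visit 1, enqueue [5, 6]
Visit 4, enqueue []
Visit 7, enqueue [3]
Visit 8, enqueue [2]
Visit 5, enqueue []
Visit 6, enqueue []
Visit 3, enqueue []
Visit 2, enqueue []

BFS order: [0, 1, 4, 7, 8, 5, 6, 3, 2]


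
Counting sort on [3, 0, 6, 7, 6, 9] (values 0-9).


Input: [3, 0, 6, 7, 6, 9]
Counts: [1, 0, 0, 1, 0, 0, 2, 1, 0, 1]

Sorted: [0, 3, 6, 6, 7, 9]


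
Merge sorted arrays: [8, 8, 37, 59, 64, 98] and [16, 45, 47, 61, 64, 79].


Take 8 from A
Take 8 from A
Take 16 from B
Take 37 from A
Take 45 from B
Take 47 from B
Take 59 from A
Take 61 from B
Take 64 from A
Take 64 from B
Take 79 from B

Merged: [8, 8, 16, 37, 45, 47, 59, 61, 64, 64, 79, 98]


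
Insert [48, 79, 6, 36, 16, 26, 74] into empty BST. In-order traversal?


Insert 48: root
Insert 79: R from 48
Insert 6: L from 48
Insert 36: L from 48 -> R from 6
Insert 16: L from 48 -> R from 6 -> L from 36
Insert 26: L from 48 -> R from 6 -> L from 36 -> R from 16
Insert 74: R from 48 -> L from 79

In-order: [6, 16, 26, 36, 48, 74, 79]


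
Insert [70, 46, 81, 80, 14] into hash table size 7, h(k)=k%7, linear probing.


Insert 70: h=0 -> slot 0
Insert 46: h=4 -> slot 4
Insert 81: h=4, 1 probes -> slot 5
Insert 80: h=3 -> slot 3
Insert 14: h=0, 1 probes -> slot 1

Table: [70, 14, None, 80, 46, 81, None]


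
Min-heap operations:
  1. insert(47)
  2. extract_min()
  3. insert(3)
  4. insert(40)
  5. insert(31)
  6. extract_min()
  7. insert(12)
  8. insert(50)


insert(47) -> [47]
extract_min()->47, []
insert(3) -> [3]
insert(40) -> [3, 40]
insert(31) -> [3, 40, 31]
extract_min()->3, [31, 40]
insert(12) -> [12, 40, 31]
insert(50) -> [12, 40, 31, 50]

Final heap: [12, 40, 31, 50]


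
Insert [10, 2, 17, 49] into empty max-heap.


Insert 10: [10]
Insert 2: [10, 2]
Insert 17: [17, 2, 10]
Insert 49: [49, 17, 10, 2]

Final heap: [49, 17, 10, 2]


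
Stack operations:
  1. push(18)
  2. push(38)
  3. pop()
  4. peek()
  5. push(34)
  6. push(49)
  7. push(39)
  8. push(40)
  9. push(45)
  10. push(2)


push(18) -> [18]
push(38) -> [18, 38]
pop()->38, [18]
peek()->18
push(34) -> [18, 34]
push(49) -> [18, 34, 49]
push(39) -> [18, 34, 49, 39]
push(40) -> [18, 34, 49, 39, 40]
push(45) -> [18, 34, 49, 39, 40, 45]
push(2) -> [18, 34, 49, 39, 40, 45, 2]

Final stack: [18, 34, 49, 39, 40, 45, 2]


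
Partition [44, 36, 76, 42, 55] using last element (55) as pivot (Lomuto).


Pivot: 55
  44 <= 55: advance i (no swap)
  36 <= 55: advance i (no swap)
  42 <= 55: swap -> [44, 36, 42, 76, 55]
Place pivot at 3: [44, 36, 42, 55, 76]

Partitioned: [44, 36, 42, 55, 76]


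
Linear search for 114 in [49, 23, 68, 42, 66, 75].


i=0: 49!=114
i=1: 23!=114
i=2: 68!=114
i=3: 42!=114
i=4: 66!=114
i=5: 75!=114

Not found, 6 comps


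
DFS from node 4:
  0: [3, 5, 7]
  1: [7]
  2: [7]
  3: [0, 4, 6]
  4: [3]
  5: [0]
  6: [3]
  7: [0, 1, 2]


Visit 4, push [3]
Visit 3, push [6, 0]
Visit 0, push [7, 5]
Visit 5, push []
Visit 7, push [2, 1]
Visit 1, push []
Visit 2, push []
Visit 6, push []

DFS order: [4, 3, 0, 5, 7, 1, 2, 6]


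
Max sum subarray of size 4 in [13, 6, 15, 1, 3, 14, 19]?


[0:4]: 35
[1:5]: 25
[2:6]: 33
[3:7]: 37

Max: 37 at [3:7]


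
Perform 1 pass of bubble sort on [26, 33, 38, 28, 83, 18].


Initial: [26, 33, 38, 28, 83, 18]
Pass 1: [26, 33, 28, 38, 18, 83] (2 swaps)

After 1 pass: [26, 33, 28, 38, 18, 83]


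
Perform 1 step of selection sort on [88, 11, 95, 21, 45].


Initial: [88, 11, 95, 21, 45]
Step 1: min=11 at 1
  Swap: [11, 88, 95, 21, 45]

After 1 step: [11, 88, 95, 21, 45]


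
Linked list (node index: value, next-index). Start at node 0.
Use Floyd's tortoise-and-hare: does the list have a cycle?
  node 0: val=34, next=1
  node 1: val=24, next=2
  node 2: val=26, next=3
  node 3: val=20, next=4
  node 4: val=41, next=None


Floyd's tortoise (slow, +1) and hare (fast, +2):
  init: slow=0, fast=0
  step 1: slow=1, fast=2
  step 2: slow=2, fast=4
  step 3: fast -> None, no cycle

Cycle: no


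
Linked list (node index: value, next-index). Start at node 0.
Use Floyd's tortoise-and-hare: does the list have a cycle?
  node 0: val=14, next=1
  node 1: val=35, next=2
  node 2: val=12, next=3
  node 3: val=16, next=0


Floyd's tortoise (slow, +1) and hare (fast, +2):
  init: slow=0, fast=0
  step 1: slow=1, fast=2
  step 2: slow=2, fast=0
  step 3: slow=3, fast=2
  step 4: slow=0, fast=0
  slow == fast at node 0: cycle detected

Cycle: yes


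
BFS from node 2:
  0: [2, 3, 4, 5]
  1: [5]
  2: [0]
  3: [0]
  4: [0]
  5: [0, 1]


Visit 2, enqueue [0]
Visit 0, enqueue [3, 4, 5]
Visit 3, enqueue []
Visit 4, enqueue []
Visit 5, enqueue [1]
Visit 1, enqueue []

BFS order: [2, 0, 3, 4, 5, 1]


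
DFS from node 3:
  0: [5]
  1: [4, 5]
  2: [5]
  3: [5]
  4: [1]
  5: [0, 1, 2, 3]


Visit 3, push [5]
Visit 5, push [2, 1, 0]
Visit 0, push []
Visit 1, push [4]
Visit 4, push []
Visit 2, push []

DFS order: [3, 5, 0, 1, 4, 2]


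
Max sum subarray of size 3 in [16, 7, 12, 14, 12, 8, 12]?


[0:3]: 35
[1:4]: 33
[2:5]: 38
[3:6]: 34
[4:7]: 32

Max: 38 at [2:5]


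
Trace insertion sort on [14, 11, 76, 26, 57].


Initial: [14, 11, 76, 26, 57]
Insert 11: [11, 14, 76, 26, 57]
Insert 76: [11, 14, 76, 26, 57]
Insert 26: [11, 14, 26, 76, 57]
Insert 57: [11, 14, 26, 57, 76]

Sorted: [11, 14, 26, 57, 76]


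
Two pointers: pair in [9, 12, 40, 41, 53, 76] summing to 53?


lo=0(9)+hi=5(76)=85
lo=0(9)+hi=4(53)=62
lo=0(9)+hi=3(41)=50
lo=1(12)+hi=3(41)=53

Yes: 12+41=53


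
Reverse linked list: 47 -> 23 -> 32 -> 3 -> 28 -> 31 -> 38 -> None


Step 1: curr=47, set curr.next=prev(None) | reversed so far: 47
Step 2: curr=23, set curr.next=prev(47) | reversed so far: 23 -> 47
Step 3: curr=32, set curr.next=prev(23) | reversed so far: 32 -> 23 -> 47
Step 4: curr=3, set curr.next=prev(32) | reversed so far: 3 -> 32 -> 23 -> 47
Step 5: curr=28, set curr.next=prev(3) | reversed so far: 28 -> 3 -> 32 -> 23 -> 47
Step 6: curr=31, set curr.next=prev(28) | reversed so far: 31 -> 28 -> 3 -> 32 -> 23 -> 47
Step 7: curr=38, set curr.next=prev(31) | reversed so far: 38 -> 31 -> 28 -> 3 -> 32 -> 23 -> 47

38 -> 31 -> 28 -> 3 -> 32 -> 23 -> 47 -> None


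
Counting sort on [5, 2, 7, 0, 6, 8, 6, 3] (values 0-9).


Input: [5, 2, 7, 0, 6, 8, 6, 3]
Counts: [1, 0, 1, 1, 0, 1, 2, 1, 1, 0]

Sorted: [0, 2, 3, 5, 6, 6, 7, 8]


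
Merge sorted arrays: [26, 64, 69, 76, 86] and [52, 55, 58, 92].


Take 26 from A
Take 52 from B
Take 55 from B
Take 58 from B
Take 64 from A
Take 69 from A
Take 76 from A
Take 86 from A

Merged: [26, 52, 55, 58, 64, 69, 76, 86, 92]


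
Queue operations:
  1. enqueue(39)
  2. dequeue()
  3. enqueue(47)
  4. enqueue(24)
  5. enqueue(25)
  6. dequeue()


enqueue(39) -> [39]
dequeue()->39, []
enqueue(47) -> [47]
enqueue(24) -> [47, 24]
enqueue(25) -> [47, 24, 25]
dequeue()->47, [24, 25]

Final queue: [24, 25]


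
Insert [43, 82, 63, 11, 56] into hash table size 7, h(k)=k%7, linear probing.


Insert 43: h=1 -> slot 1
Insert 82: h=5 -> slot 5
Insert 63: h=0 -> slot 0
Insert 11: h=4 -> slot 4
Insert 56: h=0, 2 probes -> slot 2

Table: [63, 43, 56, None, 11, 82, None]


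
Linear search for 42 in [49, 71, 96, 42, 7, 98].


i=0: 49!=42
i=1: 71!=42
i=2: 96!=42
i=3: 42==42 found!

Found at 3, 4 comps


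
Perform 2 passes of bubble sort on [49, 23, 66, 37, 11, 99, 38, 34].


Initial: [49, 23, 66, 37, 11, 99, 38, 34]
Pass 1: [23, 49, 37, 11, 66, 38, 34, 99] (5 swaps)
Pass 2: [23, 37, 11, 49, 38, 34, 66, 99] (4 swaps)

After 2 passes: [23, 37, 11, 49, 38, 34, 66, 99]


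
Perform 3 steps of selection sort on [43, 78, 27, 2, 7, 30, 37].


Initial: [43, 78, 27, 2, 7, 30, 37]
Step 1: min=2 at 3
  Swap: [2, 78, 27, 43, 7, 30, 37]
Step 2: min=7 at 4
  Swap: [2, 7, 27, 43, 78, 30, 37]
Step 3: min=27 at 2
  Swap: [2, 7, 27, 43, 78, 30, 37]

After 3 steps: [2, 7, 27, 43, 78, 30, 37]


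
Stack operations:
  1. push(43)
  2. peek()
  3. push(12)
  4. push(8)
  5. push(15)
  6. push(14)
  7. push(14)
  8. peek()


push(43) -> [43]
peek()->43
push(12) -> [43, 12]
push(8) -> [43, 12, 8]
push(15) -> [43, 12, 8, 15]
push(14) -> [43, 12, 8, 15, 14]
push(14) -> [43, 12, 8, 15, 14, 14]
peek()->14

Final stack: [43, 12, 8, 15, 14, 14]


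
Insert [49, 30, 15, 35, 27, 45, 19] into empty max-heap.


Insert 49: [49]
Insert 30: [49, 30]
Insert 15: [49, 30, 15]
Insert 35: [49, 35, 15, 30]
Insert 27: [49, 35, 15, 30, 27]
Insert 45: [49, 35, 45, 30, 27, 15]
Insert 19: [49, 35, 45, 30, 27, 15, 19]

Final heap: [49, 35, 45, 30, 27, 15, 19]


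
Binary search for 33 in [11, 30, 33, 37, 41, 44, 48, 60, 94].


Step 1: lo=0, hi=8, mid=4, val=41
Step 2: lo=0, hi=3, mid=1, val=30
Step 3: lo=2, hi=3, mid=2, val=33

Found at index 2


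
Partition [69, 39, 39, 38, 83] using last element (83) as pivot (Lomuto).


Pivot: 83
  69 <= 83: advance i (no swap)
  39 <= 83: advance i (no swap)
  39 <= 83: advance i (no swap)
  38 <= 83: advance i (no swap)
Place pivot at 4: [69, 39, 39, 38, 83]

Partitioned: [69, 39, 39, 38, 83]


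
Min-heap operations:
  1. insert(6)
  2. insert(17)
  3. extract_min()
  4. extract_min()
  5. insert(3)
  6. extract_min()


insert(6) -> [6]
insert(17) -> [6, 17]
extract_min()->6, [17]
extract_min()->17, []
insert(3) -> [3]
extract_min()->3, []

Final heap: []


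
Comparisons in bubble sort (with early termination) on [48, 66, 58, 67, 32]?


Algorithm: bubble sort (with early termination)
Input: [48, 66, 58, 67, 32]
Sorted: [32, 48, 58, 66, 67]

10


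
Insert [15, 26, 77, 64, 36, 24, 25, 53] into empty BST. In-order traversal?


Insert 15: root
Insert 26: R from 15
Insert 77: R from 15 -> R from 26
Insert 64: R from 15 -> R from 26 -> L from 77
Insert 36: R from 15 -> R from 26 -> L from 77 -> L from 64
Insert 24: R from 15 -> L from 26
Insert 25: R from 15 -> L from 26 -> R from 24
Insert 53: R from 15 -> R from 26 -> L from 77 -> L from 64 -> R from 36

In-order: [15, 24, 25, 26, 36, 53, 64, 77]


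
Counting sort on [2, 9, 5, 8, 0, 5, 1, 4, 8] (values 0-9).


Input: [2, 9, 5, 8, 0, 5, 1, 4, 8]
Counts: [1, 1, 1, 0, 1, 2, 0, 0, 2, 1]

Sorted: [0, 1, 2, 4, 5, 5, 8, 8, 9]


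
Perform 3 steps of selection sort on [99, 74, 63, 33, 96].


Initial: [99, 74, 63, 33, 96]
Step 1: min=33 at 3
  Swap: [33, 74, 63, 99, 96]
Step 2: min=63 at 2
  Swap: [33, 63, 74, 99, 96]
Step 3: min=74 at 2
  Swap: [33, 63, 74, 99, 96]

After 3 steps: [33, 63, 74, 99, 96]


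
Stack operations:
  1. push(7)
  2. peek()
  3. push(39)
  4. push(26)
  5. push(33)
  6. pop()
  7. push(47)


push(7) -> [7]
peek()->7
push(39) -> [7, 39]
push(26) -> [7, 39, 26]
push(33) -> [7, 39, 26, 33]
pop()->33, [7, 39, 26]
push(47) -> [7, 39, 26, 47]

Final stack: [7, 39, 26, 47]


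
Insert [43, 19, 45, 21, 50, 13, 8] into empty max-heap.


Insert 43: [43]
Insert 19: [43, 19]
Insert 45: [45, 19, 43]
Insert 21: [45, 21, 43, 19]
Insert 50: [50, 45, 43, 19, 21]
Insert 13: [50, 45, 43, 19, 21, 13]
Insert 8: [50, 45, 43, 19, 21, 13, 8]

Final heap: [50, 45, 43, 19, 21, 13, 8]


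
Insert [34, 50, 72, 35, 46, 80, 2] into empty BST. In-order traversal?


Insert 34: root
Insert 50: R from 34
Insert 72: R from 34 -> R from 50
Insert 35: R from 34 -> L from 50
Insert 46: R from 34 -> L from 50 -> R from 35
Insert 80: R from 34 -> R from 50 -> R from 72
Insert 2: L from 34

In-order: [2, 34, 35, 46, 50, 72, 80]


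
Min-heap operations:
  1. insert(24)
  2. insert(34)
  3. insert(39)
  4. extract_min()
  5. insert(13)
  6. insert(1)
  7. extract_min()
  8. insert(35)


insert(24) -> [24]
insert(34) -> [24, 34]
insert(39) -> [24, 34, 39]
extract_min()->24, [34, 39]
insert(13) -> [13, 39, 34]
insert(1) -> [1, 13, 34, 39]
extract_min()->1, [13, 39, 34]
insert(35) -> [13, 35, 34, 39]

Final heap: [13, 35, 34, 39]


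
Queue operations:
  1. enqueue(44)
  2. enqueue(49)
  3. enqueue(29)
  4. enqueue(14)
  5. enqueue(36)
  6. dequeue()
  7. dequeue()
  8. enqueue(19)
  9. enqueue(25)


enqueue(44) -> [44]
enqueue(49) -> [44, 49]
enqueue(29) -> [44, 49, 29]
enqueue(14) -> [44, 49, 29, 14]
enqueue(36) -> [44, 49, 29, 14, 36]
dequeue()->44, [49, 29, 14, 36]
dequeue()->49, [29, 14, 36]
enqueue(19) -> [29, 14, 36, 19]
enqueue(25) -> [29, 14, 36, 19, 25]

Final queue: [29, 14, 36, 19, 25]


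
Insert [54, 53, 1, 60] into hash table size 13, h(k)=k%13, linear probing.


Insert 54: h=2 -> slot 2
Insert 53: h=1 -> slot 1
Insert 1: h=1, 2 probes -> slot 3
Insert 60: h=8 -> slot 8

Table: [None, 53, 54, 1, None, None, None, None, 60, None, None, None, None]


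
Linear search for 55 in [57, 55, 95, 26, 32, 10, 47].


i=0: 57!=55
i=1: 55==55 found!

Found at 1, 2 comps


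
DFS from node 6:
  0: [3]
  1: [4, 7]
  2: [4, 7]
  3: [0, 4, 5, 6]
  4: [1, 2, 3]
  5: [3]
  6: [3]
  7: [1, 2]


Visit 6, push [3]
Visit 3, push [5, 4, 0]
Visit 0, push []
Visit 4, push [2, 1]
Visit 1, push [7]
Visit 7, push [2]
Visit 2, push []
Visit 5, push []

DFS order: [6, 3, 0, 4, 1, 7, 2, 5]


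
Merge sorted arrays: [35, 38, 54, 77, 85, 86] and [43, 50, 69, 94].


Take 35 from A
Take 38 from A
Take 43 from B
Take 50 from B
Take 54 from A
Take 69 from B
Take 77 from A
Take 85 from A
Take 86 from A

Merged: [35, 38, 43, 50, 54, 69, 77, 85, 86, 94]


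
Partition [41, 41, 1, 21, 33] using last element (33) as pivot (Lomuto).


Pivot: 33
  1 <= 33: swap -> [1, 41, 41, 21, 33]
  21 <= 33: swap -> [1, 21, 41, 41, 33]
Place pivot at 2: [1, 21, 33, 41, 41]

Partitioned: [1, 21, 33, 41, 41]


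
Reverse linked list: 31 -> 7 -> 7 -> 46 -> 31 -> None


Step 1: curr=31, set curr.next=prev(None) | reversed so far: 31
Step 2: curr=7, set curr.next=prev(31) | reversed so far: 7 -> 31
Step 3: curr=7, set curr.next=prev(7) | reversed so far: 7 -> 7 -> 31
Step 4: curr=46, set curr.next=prev(7) | reversed so far: 46 -> 7 -> 7 -> 31
Step 5: curr=31, set curr.next=prev(46) | reversed so far: 31 -> 46 -> 7 -> 7 -> 31

31 -> 46 -> 7 -> 7 -> 31 -> None


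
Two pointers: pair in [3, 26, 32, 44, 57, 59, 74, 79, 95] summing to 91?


lo=0(3)+hi=8(95)=98
lo=0(3)+hi=7(79)=82
lo=1(26)+hi=7(79)=105
lo=1(26)+hi=6(74)=100
lo=1(26)+hi=5(59)=85
lo=2(32)+hi=5(59)=91

Yes: 32+59=91


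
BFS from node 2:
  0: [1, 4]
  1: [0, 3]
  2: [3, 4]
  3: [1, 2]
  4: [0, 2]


Visit 2, enqueue [3, 4]
Visit 3, enqueue [1]
Visit 4, enqueue [0]
Visit 1, enqueue []
Visit 0, enqueue []

BFS order: [2, 3, 4, 1, 0]


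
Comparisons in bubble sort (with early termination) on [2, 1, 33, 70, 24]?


Algorithm: bubble sort (with early termination)
Input: [2, 1, 33, 70, 24]
Sorted: [1, 2, 24, 33, 70]

9


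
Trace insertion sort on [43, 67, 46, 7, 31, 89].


Initial: [43, 67, 46, 7, 31, 89]
Insert 67: [43, 67, 46, 7, 31, 89]
Insert 46: [43, 46, 67, 7, 31, 89]
Insert 7: [7, 43, 46, 67, 31, 89]
Insert 31: [7, 31, 43, 46, 67, 89]
Insert 89: [7, 31, 43, 46, 67, 89]

Sorted: [7, 31, 43, 46, 67, 89]


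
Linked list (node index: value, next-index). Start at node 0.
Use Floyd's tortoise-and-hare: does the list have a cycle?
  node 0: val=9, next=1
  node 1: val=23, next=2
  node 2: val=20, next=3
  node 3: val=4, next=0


Floyd's tortoise (slow, +1) and hare (fast, +2):
  init: slow=0, fast=0
  step 1: slow=1, fast=2
  step 2: slow=2, fast=0
  step 3: slow=3, fast=2
  step 4: slow=0, fast=0
  slow == fast at node 0: cycle detected

Cycle: yes


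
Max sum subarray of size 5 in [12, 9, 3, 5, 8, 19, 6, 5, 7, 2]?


[0:5]: 37
[1:6]: 44
[2:7]: 41
[3:8]: 43
[4:9]: 45
[5:10]: 39

Max: 45 at [4:9]


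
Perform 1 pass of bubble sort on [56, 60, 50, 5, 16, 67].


Initial: [56, 60, 50, 5, 16, 67]
Pass 1: [56, 50, 5, 16, 60, 67] (3 swaps)

After 1 pass: [56, 50, 5, 16, 60, 67]


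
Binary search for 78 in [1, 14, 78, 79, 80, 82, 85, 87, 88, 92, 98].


Step 1: lo=0, hi=10, mid=5, val=82
Step 2: lo=0, hi=4, mid=2, val=78

Found at index 2


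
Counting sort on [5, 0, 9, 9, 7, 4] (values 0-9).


Input: [5, 0, 9, 9, 7, 4]
Counts: [1, 0, 0, 0, 1, 1, 0, 1, 0, 2]

Sorted: [0, 4, 5, 7, 9, 9]


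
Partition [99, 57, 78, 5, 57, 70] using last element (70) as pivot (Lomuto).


Pivot: 70
  57 <= 70: swap -> [57, 99, 78, 5, 57, 70]
  5 <= 70: swap -> [57, 5, 78, 99, 57, 70]
  57 <= 70: swap -> [57, 5, 57, 99, 78, 70]
Place pivot at 3: [57, 5, 57, 70, 78, 99]

Partitioned: [57, 5, 57, 70, 78, 99]


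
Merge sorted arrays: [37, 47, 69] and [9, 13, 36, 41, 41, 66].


Take 9 from B
Take 13 from B
Take 36 from B
Take 37 from A
Take 41 from B
Take 41 from B
Take 47 from A
Take 66 from B

Merged: [9, 13, 36, 37, 41, 41, 47, 66, 69]


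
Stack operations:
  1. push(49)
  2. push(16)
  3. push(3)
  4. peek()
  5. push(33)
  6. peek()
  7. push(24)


push(49) -> [49]
push(16) -> [49, 16]
push(3) -> [49, 16, 3]
peek()->3
push(33) -> [49, 16, 3, 33]
peek()->33
push(24) -> [49, 16, 3, 33, 24]

Final stack: [49, 16, 3, 33, 24]


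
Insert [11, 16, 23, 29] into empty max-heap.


Insert 11: [11]
Insert 16: [16, 11]
Insert 23: [23, 11, 16]
Insert 29: [29, 23, 16, 11]

Final heap: [29, 23, 16, 11]


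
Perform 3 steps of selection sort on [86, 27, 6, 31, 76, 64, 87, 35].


Initial: [86, 27, 6, 31, 76, 64, 87, 35]
Step 1: min=6 at 2
  Swap: [6, 27, 86, 31, 76, 64, 87, 35]
Step 2: min=27 at 1
  Swap: [6, 27, 86, 31, 76, 64, 87, 35]
Step 3: min=31 at 3
  Swap: [6, 27, 31, 86, 76, 64, 87, 35]

After 3 steps: [6, 27, 31, 86, 76, 64, 87, 35]


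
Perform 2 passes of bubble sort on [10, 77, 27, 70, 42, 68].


Initial: [10, 77, 27, 70, 42, 68]
Pass 1: [10, 27, 70, 42, 68, 77] (4 swaps)
Pass 2: [10, 27, 42, 68, 70, 77] (2 swaps)

After 2 passes: [10, 27, 42, 68, 70, 77]


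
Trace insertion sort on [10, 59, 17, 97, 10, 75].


Initial: [10, 59, 17, 97, 10, 75]
Insert 59: [10, 59, 17, 97, 10, 75]
Insert 17: [10, 17, 59, 97, 10, 75]
Insert 97: [10, 17, 59, 97, 10, 75]
Insert 10: [10, 10, 17, 59, 97, 75]
Insert 75: [10, 10, 17, 59, 75, 97]

Sorted: [10, 10, 17, 59, 75, 97]


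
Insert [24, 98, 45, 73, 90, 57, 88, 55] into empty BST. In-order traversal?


Insert 24: root
Insert 98: R from 24
Insert 45: R from 24 -> L from 98
Insert 73: R from 24 -> L from 98 -> R from 45
Insert 90: R from 24 -> L from 98 -> R from 45 -> R from 73
Insert 57: R from 24 -> L from 98 -> R from 45 -> L from 73
Insert 88: R from 24 -> L from 98 -> R from 45 -> R from 73 -> L from 90
Insert 55: R from 24 -> L from 98 -> R from 45 -> L from 73 -> L from 57

In-order: [24, 45, 55, 57, 73, 88, 90, 98]
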